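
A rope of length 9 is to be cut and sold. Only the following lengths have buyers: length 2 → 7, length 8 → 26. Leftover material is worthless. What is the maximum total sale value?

28

Consider every possible first cut. f[k] is the best of p[i]+f[k−i] over all sellable i≤k.
f[1] = 0
f[2] = 7
f[3] = 7
f[4] = 14  (first piece 2, then f[2]=7)
f[5] = 14
f[6] = 21  (first piece 2, then f[4]=14)
f[7] = 21
f[8] = max(7+21, 26+0) = 28
f[9] = max(7+21, 26+0) = 28
One optimal cutting: pieces 2 + 2 + 2 + 2 with 1 cm of scrap → 28.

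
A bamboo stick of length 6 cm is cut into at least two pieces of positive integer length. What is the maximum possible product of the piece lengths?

Define g[k] = max over 1≤i<k of i · max(k−i, g[k−i]); the inner max lets the remainder stay uncut if that's better.
g[2] = 1×max(1,0) = 1×1 = 1
g[3] = 1×max(2,1) = 1×2 = 2
g[4] = 2×max(2,1) = 2×2 = 4
g[5] = 2×max(3,2) = 2×3 = 6
g[6] = 3×max(3,2) = 3×3 = 9
One optimal split: 3 + 3; product 3×3 = 9.

9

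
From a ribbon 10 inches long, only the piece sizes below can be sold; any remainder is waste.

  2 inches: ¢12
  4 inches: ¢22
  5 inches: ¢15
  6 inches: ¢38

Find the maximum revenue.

Consider every possible first cut. f[k] is the best of p[i]+f[k−i] over all sellable i≤k.
f[1] = 0
f[2] = 12
f[3] = 12
f[4] = max(12+12, 22+0) = 24
f[5] = max(12+12, 22+0, 15+0) = 24
f[6] = max(12+24, 22+12, 15+0, 38+0) = 38
f[7] = max(12+24, 22+12, 15+12, 38+0) = 38
f[8] = max(12+38, 22+24, 15+12, 38+12) = 50
f[9] = max(12+38, 22+24, 15+24, 38+12) = 50
f[10] = max(12+50, 22+38, 15+24, 38+24) = 62
One optimal cutting: 6 + 2 + 2 → ¢62.

62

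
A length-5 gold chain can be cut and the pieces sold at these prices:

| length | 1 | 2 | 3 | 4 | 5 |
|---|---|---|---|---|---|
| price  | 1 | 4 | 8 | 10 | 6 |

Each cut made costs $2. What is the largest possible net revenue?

10

Consider every possible first cut. r[k] is the best of p[i]+r[k−i] over all sellable i≤k, charging 2 whenever i<k.
r[1] = 1
r[2] = max(1+1-2, 4+0) = 4
r[3] = max(1+4-2, 4+1-2, 8+0) = 8
r[4] = max(1+8-2, 4+4-2, 8+1-2, 10+0) = 10
r[5] = max(1+10-2, 4+8-2, 8+4-2, 10+1-2, 6+0) = 10
One optimal plan: pieces 3 + 2 (1 cut) → $12 − $2 = $10.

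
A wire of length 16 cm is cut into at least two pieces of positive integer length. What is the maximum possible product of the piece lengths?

324

Fill g[k] for k=2..16: at each k try every first piece i and multiply by the better of (k−i) uncut or g[k−i].
Small cases: g[2]=1, g[3]=2, g[4]=4, g[5]=6, g[6]=9, g[7]=12, g[8]=18.
g[9] = 3*max(6,9) = 3*9 = 27
g[10] = 2*max(8,18) = 2*18 = 36
g[11] = 2*max(9,27) = 2*27 = 54
g[12] = 3*max(9,27) = 3*27 = 81
g[13] = 2*max(11,54) = 2*54 = 108
g[14] = 2*max(12,81) = 2*81 = 162
g[15] = 3*max(12,81) = 3*81 = 243
g[16] = 2*max(14,162) = 2*162 = 324
One optimal split: 3 + 3 + 3 + 3 + 2 + 2; product 3*3*3*3*2*2 = 324.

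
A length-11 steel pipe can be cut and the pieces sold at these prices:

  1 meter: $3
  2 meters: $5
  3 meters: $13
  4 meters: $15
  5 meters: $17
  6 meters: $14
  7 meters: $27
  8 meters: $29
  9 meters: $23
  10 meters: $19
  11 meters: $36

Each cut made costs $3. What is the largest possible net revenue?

39

Consider every possible first cut. r[k] is the best of p[i]+r[k−i] over all sellable i≤k, charging 3 whenever i<k.
r[1] = 3
r[2] = max(3+3-3, 5+0) = 5
r[3] = max(3+5-3, 5+3-3, 13+0) = 13
r[4] = max(3+13-3, 5+5-3, 13+3-3, 15+0) = 15
r[5] = max(3+15-3, 5+13-3, 13+5-3, 15+3-3, 17+0) = 17
r[6] = max(3+17-3, 5+15-3, 13+13-3, 15+5-3, 17+3-3, 14+0) = 23
r[7] = max(3+23-3, 5+17-3, 13+15-3, …, 14+3-3, 27+0) = 27
r[8] = max(3+27-3, 5+23-3, 13+17-3, …, 27+3-3, 29+0) = 29
r[9] = max(3+29-3, 5+27-3, 13+23-3, …, 29+3-3, 23+0) = 33
r[10] = max(3+33-3, 5+29-3, 13+27-3, …, 23+3-3, 19+0) = 37
r[11] = max(3+37-3, 5+33-3, 13+29-3, …, 19+3-3, 36+0) = 39
One optimal plan: pieces 8 + 3 (1 cut) → $42 − $3 = $39.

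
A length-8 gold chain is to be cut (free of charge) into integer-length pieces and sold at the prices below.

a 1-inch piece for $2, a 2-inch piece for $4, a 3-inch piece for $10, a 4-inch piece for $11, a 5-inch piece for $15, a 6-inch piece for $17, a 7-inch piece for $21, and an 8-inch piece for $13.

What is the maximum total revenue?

Consider every possible first cut. r[k] is the best of p[i]+r[k−i] over all sellable i≤k.
r[1] = 2
r[2] = 4  (first piece 1, then r[1]=2)
r[3] = 10
r[4] = 12  (first piece 1, then r[3]=10)
r[5] = 15
r[6] = 20  (first piece 3, then r[3]=10)
r[7] = 22  (first piece 1, then r[6]=20)
r[8] = 25  (first piece 3, then r[5]=15)
One optimal cutting: 5 + 3 → $15 + $10 = $25.

25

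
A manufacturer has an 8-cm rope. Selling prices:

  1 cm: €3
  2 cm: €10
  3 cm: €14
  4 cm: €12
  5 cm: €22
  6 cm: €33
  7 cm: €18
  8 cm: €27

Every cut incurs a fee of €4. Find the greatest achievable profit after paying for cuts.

39

Build r[k] bottom-up: r[k] = max over allowed piece i of (p[i] + r[k−i]) − 4 per cut.
r[1] = 3
r[2] = max(3+3-4, 10+0) = 10
r[3] = max(3+10-4, 10+3-4, 14+0) = 14
r[4] = max(3+14-4, 10+10-4, 14+3-4, 12+0) = 16
r[5] = max(3+16-4, 10+14-4, 14+10-4, 12+3-4, 22+0) = 22
r[6] = max(3+22-4, 10+16-4, 14+14-4, 12+10-4, 22+3-4, 33+0) = 33
r[7] = max(3+33-4, 10+22-4, 14+16-4, …, 33+3-4, 18+0) = 32
r[8] = max(3+32-4, 10+33-4, 14+22-4, …, 18+3-4, 27+0) = 39
One optimal plan: pieces 6 + 2 (1 cut) → €43 − €4 = €39.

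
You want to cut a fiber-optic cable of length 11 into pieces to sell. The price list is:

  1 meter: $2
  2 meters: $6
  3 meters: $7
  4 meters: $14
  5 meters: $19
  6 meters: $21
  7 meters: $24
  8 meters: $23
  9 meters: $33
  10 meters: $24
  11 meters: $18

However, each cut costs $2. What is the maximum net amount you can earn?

38

Consider every possible first cut. net[k] is the best of p[i]+net[k−i] over all sellable i≤k, charging 2 whenever i<k.
net[1] = 2
net[2] = max(2+2-2, 6+0) = 6
net[3] = max(2+6-2, 6+2-2, 7+0) = 7
net[4] = max(2+7-2, 6+6-2, 7+2-2, 14+0) = 14
net[5] = max(2+14-2, 6+7-2, 7+6-2, 14+2-2, 19+0) = 19
net[6] = max(2+19-2, 6+14-2, 7+7-2, 14+6-2, 19+2-2, 21+0) = 21
net[7] = max(2+21-2, 6+19-2, 7+14-2, …, 21+2-2, 24+0) = 24
net[8] = max(2+24-2, 6+21-2, 7+19-2, …, 24+2-2, 23+0) = 26
net[9] = max(2+26-2, 6+24-2, 7+21-2, …, 23+2-2, 33+0) = 33
net[10] = max(2+33-2, 6+26-2, 7+24-2, …, 33+2-2, 24+0) = 36
net[11] = max(2+36-2, 6+33-2, 7+26-2, …, 24+2-2, 18+0) = 38
One optimal plan: pieces 6 + 5 (1 cut) → $40 − $2 = $38.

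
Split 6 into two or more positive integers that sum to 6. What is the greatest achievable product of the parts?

9

Let g[k] be the best product for length k (with at least one cut). For each first piece i, the rest contributes max(k−i, g[k−i]).
g[2] = 1×max(1,0) = 1×1 = 1
g[3] = 1×max(2,1) = 1×2 = 2
g[4] = 2×max(2,1) = 2×2 = 4
g[5] = 2×max(3,2) = 2×3 = 6
g[6] = 3×max(3,2) = 3×3 = 9
One optimal split: 3 + 3; product 3×3 = 9.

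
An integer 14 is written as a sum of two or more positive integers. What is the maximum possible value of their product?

162

Fill g[k] for k=2..14: at each k try every first piece i and multiply by the better of (k−i) uncut or g[k−i].
g[2] = 1·max(1,0) = 1·1 = 1
g[3] = max(1·2, 2·1) = 2
g[4] = max(1·3, 2·2, 3·1) = 4
g[5] = max(1·4, 2·3, 3·2, 4·1) = 6
g[6] = max(1·6, 2·4, 3·3, 4·2, 5·1) = 9
g[7] = max(1·9, 2·6, 3·4, 4·3, 5·2, 6·1) = 12
g[8] = max(1·12, 2·9, 3·6, …, 6·2, 7·1) = 18
g[9] = max(1·18, 2·12, 3·9, …, 7·2, 8·1) = 27
g[10] = max(1·27, 2·18, 3·12, …, 8·2, 9·1) = 36
g[11] = max(1·36, 2·27, 3·18, …, 9·2, 10·1) = 54
g[12] = max(1·54, 2·36, 3·27, …, 10·2, 11·1) = 81
g[13] = max(1·81, 2·54, 3·36, …, 11·2, 12·1) = 108
g[14] = max(1·108, 2·81, 3·54, …, 12·2, 13·1) = 162
One optimal split: 3 + 3 + 3 + 3 + 2; product 3·3·3·3·2 = 162.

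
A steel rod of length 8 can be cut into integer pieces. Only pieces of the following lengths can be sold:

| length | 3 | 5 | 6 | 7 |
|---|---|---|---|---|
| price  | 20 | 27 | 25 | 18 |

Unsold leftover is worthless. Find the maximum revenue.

47

Consider every possible first cut. f[k] is the best of p[i]+f[k−i] over all sellable i≤k.
f[1] = 0
f[2] = 0
f[3] = 20
f[4] = 20
f[5] = 27
f[6] = 40  (first piece 3, then f[3]=20)
f[7] = 40
f[8] = 47  (first piece 3, then f[5]=27)
One optimal cutting: 5 + 3 → $47.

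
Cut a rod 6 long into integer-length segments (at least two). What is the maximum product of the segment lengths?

9

Let m[k] be the best product for length k (with at least one cut). For each first piece i, the rest contributes max(k−i, m[k−i]).
m[2] = 1×max(1,0) = 1×1 = 1
m[3] = 1×max(2,1) = 1×2 = 2
m[4] = 2×max(2,1) = 2×2 = 4
m[5] = 2×max(3,2) = 2×3 = 6
m[6] = 3×max(3,2) = 3×3 = 9
One optimal split: 3 + 3; product 3×3 = 9.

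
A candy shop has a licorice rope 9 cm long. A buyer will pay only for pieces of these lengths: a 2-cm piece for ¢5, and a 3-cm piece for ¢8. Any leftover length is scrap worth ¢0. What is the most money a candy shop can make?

24

Let f[k] be the best obtainable value from length k. For each k, try every first piece i and keep the best of price[i] + f[k−i].
f[1] = 0
f[2] = 5
f[3] = max(5+0, 8+0) = 8
f[4] = max(5+5, 8+0) = 10
f[5] = max(5+8, 8+5) = 13
f[6] = max(5+10, 8+8) = 16
f[7] = max(5+13, 8+10) = 18
f[8] = max(5+16, 8+13) = 21
f[9] = max(5+18, 8+16) = 24
One optimal cutting: 3 + 3 + 3 → ¢24.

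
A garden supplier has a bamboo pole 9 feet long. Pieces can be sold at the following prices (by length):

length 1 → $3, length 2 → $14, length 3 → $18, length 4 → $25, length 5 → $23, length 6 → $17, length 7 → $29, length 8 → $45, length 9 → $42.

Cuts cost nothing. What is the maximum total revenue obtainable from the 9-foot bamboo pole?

60

Let R[k] be the best obtainable value from length k. For each k, try every first piece i and keep the best of price[i] + R[k−i].
R[1] = 3
R[2] = 14
R[3] = 18
R[4] = 28  (first piece 2, then R[2]=14)
R[5] = 32  (first piece 2, then R[3]=18)
R[6] = 42  (first piece 2, then R[4]=28)
R[7] = 46  (first piece 2, then R[5]=32)
R[8] = 56  (first piece 2, then R[6]=42)
R[9] = 60  (first piece 2, then R[7]=46)
One optimal cutting: 3 + 2 + 2 + 2 → $18 + $14 + $14 + $14 = $60.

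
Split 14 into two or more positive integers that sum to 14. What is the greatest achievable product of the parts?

Let P[k] be the best product for length k (with at least one cut). For each first piece i, the rest contributes max(k−i, P[k−i]).
P[2] = 1·max(1,0) = 1·1 = 1
P[3] = 1·max(2,1) = 1·2 = 2
P[4] = 2·max(2,1) = 2·2 = 4
P[5] = 2·max(3,2) = 2·3 = 6
P[6] = 3·max(3,2) = 3·3 = 9
P[7] = 2·max(5,6) = 2·6 = 12
P[8] = 2·max(6,9) = 2·9 = 18
P[9] = 3·max(6,9) = 3·9 = 27
P[10] = 2·max(8,18) = 2·18 = 36
P[11] = 2·max(9,27) = 2·27 = 54
P[12] = 3·max(9,27) = 3·27 = 81
P[13] = 2·max(11,54) = 2·54 = 108
P[14] = 2·max(12,81) = 2·81 = 162
One optimal split: 3 + 3 + 3 + 3 + 2; product 3·3·3·3·2 = 162.

162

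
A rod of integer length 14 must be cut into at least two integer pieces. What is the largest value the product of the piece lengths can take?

Define m[k] = max over 1≤i<k of i · max(k−i, m[k−i]); the inner max lets the remainder stay uncut if that's better.
m[2] = 1·max(1,0) = 1·1 = 1
m[3] = 1·max(2,1) = 1·2 = 2
m[4] = 2·max(2,1) = 2·2 = 4
m[5] = 2·max(3,2) = 2·3 = 6
m[6] = 3·max(3,2) = 3·3 = 9
m[7] = 2·max(5,6) = 2·6 = 12
m[8] = 2·max(6,9) = 2·9 = 18
m[9] = 3·max(6,9) = 3·9 = 27
m[10] = 2·max(8,18) = 2·18 = 36
m[11] = 2·max(9,27) = 2·27 = 54
m[12] = 3·max(9,27) = 3·27 = 81
m[13] = 2·max(11,54) = 2·54 = 108
m[14] = 2·max(12,81) = 2·81 = 162
One optimal split: 3 + 3 + 3 + 3 + 2; product 3·3·3·3·2 = 162.

162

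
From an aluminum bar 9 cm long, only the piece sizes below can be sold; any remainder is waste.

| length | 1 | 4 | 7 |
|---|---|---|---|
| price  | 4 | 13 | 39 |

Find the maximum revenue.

Consider every possible first cut. f[k] is the best of p[i]+f[k−i] over all sellable i≤k.
f[1] = 4
f[2] = 8  (first piece 1, then f[1]=4)
f[3] = 12  (first piece 1, then f[2]=8)
f[4] = 16  (first piece 1, then f[3]=12)
f[5] = 20  (first piece 1, then f[4]=16)
f[6] = 24  (first piece 1, then f[5]=20)
f[7] = 39
f[8] = 43  (first piece 1, then f[7]=39)
f[9] = 47  (first piece 1, then f[8]=43)
One optimal cutting: 7 + 1 + 1 → $47.

47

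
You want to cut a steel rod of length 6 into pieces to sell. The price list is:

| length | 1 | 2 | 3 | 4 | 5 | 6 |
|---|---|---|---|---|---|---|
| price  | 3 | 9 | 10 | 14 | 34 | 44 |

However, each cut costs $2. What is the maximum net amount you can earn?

Consider every possible first cut. v[k] is the best of p[i]+v[k−i] over all sellable i≤k, charging 2 whenever i<k.
v[1] = 3
v[2] = max(3+3-2, 9+0) = 9
v[3] = max(3+9-2, 9+3-2, 10+0) = 10
v[4] = max(3+10-2, 9+9-2, 10+3-2, 14+0) = 16
v[5] = max(3+16-2, 9+10-2, 10+9-2, 14+3-2, 34+0) = 34
v[6] = max(3+34-2, 9+16-2, 10+10-2, 14+9-2, 34+3-2, 44+0) = 44
Best is to make no cuts and sell whole for $44.

44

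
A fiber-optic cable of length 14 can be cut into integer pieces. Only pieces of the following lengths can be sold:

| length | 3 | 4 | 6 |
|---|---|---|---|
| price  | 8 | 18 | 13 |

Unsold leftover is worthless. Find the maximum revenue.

Let r[k] be the best obtainable value from length k. For each k, try every first piece i and keep the best of price[i] + r[k−i].
r[1] = 0
r[2] = 0
r[3] = 8
r[4] = 18
r[5] = 18
r[6] = 18
r[7] = 26  (first piece 3, then r[4]=18)
r[8] = 36  (first piece 4, then r[4]=18)
r[9] = 36
r[10] = 36
r[11] = 44  (first piece 3, then r[8]=36)
r[12] = 54  (first piece 4, then r[8]=36)
r[13] = 54
r[14] = 54
One optimal cutting: pieces 4 + 4 + 4 with 2 meters of scrap → $54.

54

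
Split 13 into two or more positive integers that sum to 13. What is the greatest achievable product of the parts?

108

Let f[k] be the best product for length k (with at least one cut). For each first piece i, the rest contributes max(k−i, f[k−i]).
f[2] = 1*max(1,0) = 1*1 = 1
f[3] = 1*max(2,1) = 1*2 = 2
f[4] = 2*max(2,1) = 2*2 = 4
f[5] = 2*max(3,2) = 2*3 = 6
f[6] = 3*max(3,2) = 3*3 = 9
f[7] = 2*max(5,6) = 2*6 = 12
f[8] = 2*max(6,9) = 2*9 = 18
f[9] = 3*max(6,9) = 3*9 = 27
f[10] = 2*max(8,18) = 2*18 = 36
f[11] = 2*max(9,27) = 2*27 = 54
f[12] = 3*max(9,27) = 3*27 = 81
f[13] = 2*max(11,54) = 2*54 = 108
One optimal split: 3 + 3 + 3 + 2 + 2; product 3*3*3*2*2 = 108.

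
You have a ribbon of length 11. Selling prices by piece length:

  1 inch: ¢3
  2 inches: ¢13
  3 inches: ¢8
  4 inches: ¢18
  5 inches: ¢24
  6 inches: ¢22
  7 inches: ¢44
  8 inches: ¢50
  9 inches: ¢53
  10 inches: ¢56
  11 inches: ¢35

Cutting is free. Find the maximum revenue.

70

Consider every possible first cut. R[k] is the best of p[i]+R[k−i] over all sellable i≤k.
R[1] = 3
R[2] = 13
R[3] = 16  (first piece 1, then R[2]=13)
R[4] = 26  (first piece 2, then R[2]=13)
R[5] = 29  (first piece 1, then R[4]=26)
R[6] = 39  (first piece 2, then R[4]=26)
R[7] = 44
R[8] = 52  (first piece 2, then R[6]=39)
R[9] = 57  (first piece 2, then R[7]=44)
R[10] = 65  (first piece 2, then R[8]=52)
R[11] = 70  (first piece 2, then R[9]=57)
One optimal cutting: 7 + 2 + 2 → ¢44 + ¢13 + ¢13 = ¢70.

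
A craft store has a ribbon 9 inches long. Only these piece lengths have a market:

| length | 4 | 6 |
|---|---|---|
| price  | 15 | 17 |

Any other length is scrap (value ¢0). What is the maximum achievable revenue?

Let r[k] be the best obtainable value from length k. For each k, try every first piece i and keep the best of price[i] + r[k−i].
r[1] = 0
r[2] = 0
r[3] = 0
r[4] = 15
r[5] = 15
r[6] = max(15+0, 17+0) = 17
r[7] = max(15+0, 17+0) = 17
r[8] = max(15+15, 17+0) = 30
r[9] = max(15+15, 17+0) = 30
One optimal cutting: pieces 4 + 4 with 1 inch of scrap → ¢30.

30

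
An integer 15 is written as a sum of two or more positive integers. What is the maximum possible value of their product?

Let prod[k] be the best product for length k (with at least one cut). For each first piece i, the rest contributes max(k−i, prod[k−i]).
prod[2] = 1×max(1,0) = 1×1 = 1
prod[3] = max(1×2, 2×1) = 2
prod[4] = max(1×3, 2×2, 3×1) = 4
prod[5] = max(1×4, 2×3, 3×2, 4×1) = 6
prod[6] = max(1×6, 2×4, 3×3, 4×2, 5×1) = 9
prod[7] = max(1×9, 2×6, 3×4, 4×3, 5×2, 6×1) = 12
prod[8] = max(1×12, 2×9, 3×6, …, 6×2, 7×1) = 18
prod[9] = max(1×18, 2×12, 3×9, …, 7×2, 8×1) = 27
prod[10] = max(1×27, 2×18, 3×12, …, 8×2, 9×1) = 36
prod[11] = max(1×36, 2×27, 3×18, …, 9×2, 10×1) = 54
prod[12] = max(1×54, 2×36, 3×27, …, 10×2, 11×1) = 81
prod[13] = max(1×81, 2×54, 3×36, …, 11×2, 12×1) = 108
prod[14] = max(1×108, 2×81, 3×54, …, 12×2, 13×1) = 162
prod[15] = max(1×162, 2×108, 3×81, …, 13×2, 14×1) = 243
One optimal split: 3 + 3 + 3 + 3 + 3; product 3×3×3×3×3 = 243.

243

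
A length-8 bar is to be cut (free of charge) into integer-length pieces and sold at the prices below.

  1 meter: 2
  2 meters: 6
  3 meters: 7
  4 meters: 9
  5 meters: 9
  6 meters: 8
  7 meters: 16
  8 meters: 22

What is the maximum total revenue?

24

Let R[k] be the best obtainable value from length k. For each k, try every first piece i and keep the best of price[i] + R[k−i].
R[1] = 2
R[2] = max(2+2, 6+0) = 6
R[3] = max(2+6, 6+2, 7+0) = 8
R[4] = max(2+8, 6+6, 7+2, 9+0) = 12
R[5] = max(2+12, 6+8, 7+6, 9+2, 9+0) = 14
R[6] = max(2+14, 6+12, 7+8, 9+6, 9+2, 8+0) = 18
R[7] = max(2+18, 6+14, 7+12, …, 8+2, 16+0) = 20
R[8] = max(2+20, 6+18, 7+14, …, 16+2, 22+0) = 24
One optimal cutting: 2 + 2 + 2 + 2 → 6 + 6 + 6 + 6 = 24.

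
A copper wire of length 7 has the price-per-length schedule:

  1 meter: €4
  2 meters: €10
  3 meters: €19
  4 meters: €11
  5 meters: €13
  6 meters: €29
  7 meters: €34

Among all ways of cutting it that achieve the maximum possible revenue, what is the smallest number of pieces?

Build r[k] bottom-up: r[k] = max over allowed piece i of (p[i] + r[k−i]).
r[1] = 4
r[2] = 10
r[3] = 19
r[4] = 23  (first piece 1, then r[3]=19)
r[5] = 29  (first piece 2, then r[3]=19)
r[6] = 38  (first piece 3, then r[3]=19)
r[7] = 42  (first piece 1, then r[6]=38)
Maximum revenue is €42.
Now minimize piece count subject to staying optimal: for each k, pieces[k] = 1 + min over i with p[i]+r[k−i]=r[k] of pieces[k−i].
pieces[4] = 2
pieces[5] = 2
pieces[6] = 2
pieces[7] = 3

3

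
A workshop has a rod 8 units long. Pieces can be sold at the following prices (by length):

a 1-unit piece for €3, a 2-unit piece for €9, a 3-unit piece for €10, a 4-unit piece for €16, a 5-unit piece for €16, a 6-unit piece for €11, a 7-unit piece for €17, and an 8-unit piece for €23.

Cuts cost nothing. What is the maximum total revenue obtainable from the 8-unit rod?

Build r[k] bottom-up: r[k] = max over allowed piece i of (p[i] + r[k−i]).
r[1] = 3
r[2] = 9
r[3] = 12  (first piece 1, then r[2]=9)
r[4] = 18  (first piece 2, then r[2]=9)
r[5] = 21  (first piece 1, then r[4]=18)
r[6] = 27  (first piece 2, then r[4]=18)
r[7] = 30  (first piece 1, then r[6]=27)
r[8] = 36  (first piece 2, then r[6]=27)
One optimal cutting: 2 + 2 + 2 + 2 → €9 + €9 + €9 + €9 = €36.

36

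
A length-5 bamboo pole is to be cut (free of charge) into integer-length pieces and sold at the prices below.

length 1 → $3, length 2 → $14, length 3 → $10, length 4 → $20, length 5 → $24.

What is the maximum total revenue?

31

Build v[k] bottom-up: v[k] = max over allowed piece i of (p[i] + v[k−i]).
v[1] = 3
v[2] = 14
v[3] = 17  (first piece 1, then v[2]=14)
v[4] = 28  (first piece 2, then v[2]=14)
v[5] = 31  (first piece 1, then v[4]=28)
One optimal cutting: 2 + 2 + 1 → $14 + $14 + $3 = $31.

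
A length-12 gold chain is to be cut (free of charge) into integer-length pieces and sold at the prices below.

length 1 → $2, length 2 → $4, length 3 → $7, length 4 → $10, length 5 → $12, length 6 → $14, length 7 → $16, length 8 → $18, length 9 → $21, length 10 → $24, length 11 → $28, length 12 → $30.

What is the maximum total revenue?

Consider every possible first cut. R[k] is the best of p[i]+R[k−i] over all sellable i≤k.
R[1] = 2
R[2] = max(2+2, 4+0) = 4
R[3] = max(2+4, 4+2, 7+0) = 7
R[4] = max(2+7, 4+4, 7+2, 10+0) = 10
R[5] = max(2+10, 4+7, 7+4, 10+2, 12+0) = 12
R[6] = max(2+12, 4+10, 7+7, 10+4, 12+2, 14+0) = 14
R[7] = max(2+14, 4+12, 7+10, …, 14+2, 16+0) = 17
R[8] = max(2+17, 4+14, 7+12, …, 16+2, 18+0) = 20
R[9] = max(2+20, 4+17, 7+14, …, 18+2, 21+0) = 22
R[10] = max(2+22, 4+20, 7+17, …, 21+2, 24+0) = 24
R[11] = max(2+24, 4+22, 7+20, …, 24+2, 28+0) = 28
R[12] = max(2+28, 4+24, 7+22, …, 28+2, 30+0) = 30
One optimal cutting: 11 + 1 → $28 + $2 = $30.

30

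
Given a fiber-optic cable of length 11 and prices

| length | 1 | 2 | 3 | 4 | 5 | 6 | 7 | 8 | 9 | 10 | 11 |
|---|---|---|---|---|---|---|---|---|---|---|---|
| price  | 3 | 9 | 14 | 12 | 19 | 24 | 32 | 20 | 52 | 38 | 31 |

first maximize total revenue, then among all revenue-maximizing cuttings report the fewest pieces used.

2

Let r[k] be the best obtainable value from length k. For each k, try every first piece i and keep the best of price[i] + r[k−i].
r[1] = 3
r[2] = 9
r[3] = 14
r[4] = 18  (first piece 2, then r[2]=9)
r[5] = 23  (first piece 2, then r[3]=14)
r[6] = 28  (first piece 3, then r[3]=14)
r[7] = 32  (first piece 2, then r[5]=23)
r[8] = 37  (first piece 2, then r[6]=28)
r[9] = 52
r[10] = 55  (first piece 1, then r[9]=52)
r[11] = 61  (first piece 2, then r[9]=52)
Maximum revenue is $61.
Now minimize piece count subject to staying optimal: for each k, pieces[k] = 1 + min over i with p[i]+r[k−i]=r[k] of pieces[k−i].
pieces[8] = 3
pieces[9] = 1
pieces[10] = 2
pieces[11] = 2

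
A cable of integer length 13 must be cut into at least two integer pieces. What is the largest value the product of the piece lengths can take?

Fill P[k] for k=2..13: at each k try every first piece i and multiply by the better of (k−i) uncut or P[k−i].
Small cases: P[2]=1, P[3]=2, P[4]=4, P[5]=6, P[6]=9, P[7]=12.
P[8] = max(1·12, 2·9, 3·6, …, 6·2, 7·1) = 18
P[9] = max(1·18, 2·12, 3·9, …, 7·2, 8·1) = 27
P[10] = max(1·27, 2·18, 3·12, …, 8·2, 9·1) = 36
P[11] = max(1·36, 2·27, 3·18, …, 9·2, 10·1) = 54
P[12] = max(1·54, 2·36, 3·27, …, 10·2, 11·1) = 81
P[13] = max(1·81, 2·54, 3·36, …, 11·2, 12·1) = 108
One optimal split: 3 + 3 + 3 + 2 + 2; product 3·3·3·2·2 = 108.

108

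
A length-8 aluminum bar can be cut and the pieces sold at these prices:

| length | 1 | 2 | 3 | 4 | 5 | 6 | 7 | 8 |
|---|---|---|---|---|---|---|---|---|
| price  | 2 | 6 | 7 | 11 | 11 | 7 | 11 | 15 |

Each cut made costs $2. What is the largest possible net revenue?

20

Consider every possible first cut. net[k] is the best of p[i]+net[k−i] over all sellable i≤k, charging 2 whenever i<k.
net[1] = 2
net[2] = max(2+2-2, 6+0) = 6
net[3] = max(2+6-2, 6+2-2, 7+0) = 7
net[4] = max(2+7-2, 6+6-2, 7+2-2, 11+0) = 11
net[5] = max(2+11-2, 6+7-2, 7+6-2, 11+2-2, 11+0) = 11
net[6] = max(2+11-2, 6+11-2, 7+7-2, 11+6-2, 11+2-2, 7+0) = 15
net[7] = max(2+15-2, 6+11-2, 7+11-2, …, 7+2-2, 11+0) = 16
net[8] = max(2+16-2, 6+15-2, 7+11-2, …, 11+2-2, 15+0) = 20
One optimal plan: pieces 4 + 4 (1 cut) → $22 − $2 = $20.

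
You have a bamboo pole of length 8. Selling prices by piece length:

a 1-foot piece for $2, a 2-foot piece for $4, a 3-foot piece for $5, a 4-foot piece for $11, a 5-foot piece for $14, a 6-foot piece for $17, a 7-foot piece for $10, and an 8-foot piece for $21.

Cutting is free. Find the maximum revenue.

22

Build R[k] bottom-up: R[k] = max over allowed piece i of (p[i] + R[k−i]).
R[1] = 2
R[2] = 4  (first piece 1, then R[1]=2)
R[3] = 6  (first piece 1, then R[2]=4)
R[4] = 11
R[5] = 14
R[6] = 17
R[7] = 19  (first piece 1, then R[6]=17)
R[8] = 22  (first piece 4, then R[4]=11)
One optimal cutting: 4 + 4 → $11 + $11 = $22.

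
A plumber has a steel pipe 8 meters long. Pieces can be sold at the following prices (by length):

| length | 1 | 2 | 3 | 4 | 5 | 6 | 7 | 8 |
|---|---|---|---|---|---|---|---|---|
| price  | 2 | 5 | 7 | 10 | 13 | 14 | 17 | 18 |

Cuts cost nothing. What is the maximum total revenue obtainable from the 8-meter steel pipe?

20

Let best[k] be the best obtainable value from length k. For each k, try every first piece i and keep the best of price[i] + best[k−i].
best[1] = 2
best[2] = max(2+2, 5+0) = 5
best[3] = max(2+5, 5+2, 7+0) = 7
best[4] = max(2+7, 5+5, 7+2, 10+0) = 10
best[5] = max(2+10, 5+7, 7+5, 10+2, 13+0) = 13
best[6] = max(2+13, 5+10, 7+7, 10+5, 13+2, 14+0) = 15
best[7] = max(2+15, 5+13, 7+10, …, 14+2, 17+0) = 18
best[8] = max(2+18, 5+15, 7+13, …, 17+2, 18+0) = 20
One optimal cutting: 5 + 2 + 1 → $13 + $5 + $2 = $20.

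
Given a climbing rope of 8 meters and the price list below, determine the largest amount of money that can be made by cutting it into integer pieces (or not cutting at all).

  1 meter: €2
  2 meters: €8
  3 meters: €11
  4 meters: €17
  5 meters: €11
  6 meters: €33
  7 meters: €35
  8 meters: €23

Consider every possible first cut. best[k] is the best of p[i]+best[k−i] over all sellable i≤k.
best[1] = 2
best[2] = max(2+2, 8+0) = 8
best[3] = max(2+8, 8+2, 11+0) = 11
best[4] = max(2+11, 8+8, 11+2, 17+0) = 17
best[5] = max(2+17, 8+11, 11+8, 17+2, 11+0) = 19
best[6] = max(2+19, 8+17, 11+11, 17+8, 11+2, 33+0) = 33
best[7] = max(2+33, 8+19, 11+17, …, 33+2, 35+0) = 35
best[8] = max(2+35, 8+33, 11+19, …, 35+2, 23+0) = 41
One optimal cutting: 6 + 2 → €33 + €8 = €41.

41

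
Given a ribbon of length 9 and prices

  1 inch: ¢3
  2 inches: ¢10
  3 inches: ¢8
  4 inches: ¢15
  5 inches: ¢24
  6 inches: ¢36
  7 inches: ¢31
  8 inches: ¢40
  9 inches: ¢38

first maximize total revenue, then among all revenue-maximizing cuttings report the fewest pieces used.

Build r[k] bottom-up: r[k] = max over allowed piece i of (p[i] + r[k−i]).
r[1] = 3
r[2] = max(3+3, 10+0) = 10
r[3] = max(3+10, 10+3, 8+0) = 13
r[4] = max(3+13, 10+10, 8+3, 15+0) = 20
r[5] = max(3+20, 10+13, 8+10, 15+3, 24+0) = 24
r[6] = max(3+24, 10+20, 8+13, 15+10, 24+3, 36+0) = 36
r[7] = max(3+36, 10+24, 8+20, …, 36+3, 31+0) = 39
r[8] = max(3+39, 10+36, 8+24, …, 31+3, 40+0) = 46
r[9] = max(3+46, 10+39, 8+36, …, 40+3, 38+0) = 49
Maximum revenue is ¢49.
Now minimize piece count subject to staying optimal: for each k, pieces[k] = 1 + min over i with p[i]+r[k−i]=r[k] of pieces[k−i].
pieces[6] = 1
pieces[7] = 2
pieces[8] = 2
pieces[9] = 3

3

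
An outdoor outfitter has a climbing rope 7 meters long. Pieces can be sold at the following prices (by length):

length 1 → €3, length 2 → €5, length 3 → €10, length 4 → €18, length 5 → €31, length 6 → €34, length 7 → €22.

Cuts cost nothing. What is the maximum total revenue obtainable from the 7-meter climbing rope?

37

Consider every possible first cut. r[k] is the best of p[i]+r[k−i] over all sellable i≤k.
r[1] = 3
r[2] = 6  (first piece 1, then r[1]=3)
r[3] = 10
r[4] = 18
r[5] = 31
r[6] = 34  (first piece 1, then r[5]=31)
r[7] = 37  (first piece 1, then r[6]=34)
One optimal cutting: 5 + 1 + 1 → €31 + €3 + €3 = €37.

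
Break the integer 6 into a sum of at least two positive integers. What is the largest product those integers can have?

9

Fill P[k] for k=2..6: at each k try every first piece i and multiply by the better of (k−i) uncut or P[k−i].
P[2] = 1·max(1,0) = 1·1 = 1
P[3] = 1·max(2,1) = 1·2 = 2
P[4] = 2·max(2,1) = 2·2 = 4
P[5] = 2·max(3,2) = 2·3 = 6
P[6] = 3·max(3,2) = 3·3 = 9
One optimal split: 3 + 3; product 3·3 = 9.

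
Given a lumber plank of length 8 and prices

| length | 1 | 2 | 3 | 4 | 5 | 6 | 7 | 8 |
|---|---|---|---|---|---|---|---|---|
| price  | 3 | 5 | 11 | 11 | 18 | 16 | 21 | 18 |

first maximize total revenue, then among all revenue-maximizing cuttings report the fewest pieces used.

2

Consider every possible first cut. r[k] is the best of p[i]+r[k−i] over all sellable i≤k.
r[1] = 3
r[2] = 6  (first piece 1, then r[1]=3)
r[3] = 11
r[4] = 14  (first piece 1, then r[3]=11)
r[5] = 18
r[6] = 22  (first piece 3, then r[3]=11)
r[7] = 25  (first piece 1, then r[6]=22)
r[8] = 29  (first piece 3, then r[5]=18)
Maximum revenue is $29.
Now minimize piece count subject to staying optimal: for each k, pieces[k] = 1 + min over i with p[i]+r[k−i]=r[k] of pieces[k−i].
pieces[5] = 1
pieces[6] = 2
pieces[7] = 3
pieces[8] = 2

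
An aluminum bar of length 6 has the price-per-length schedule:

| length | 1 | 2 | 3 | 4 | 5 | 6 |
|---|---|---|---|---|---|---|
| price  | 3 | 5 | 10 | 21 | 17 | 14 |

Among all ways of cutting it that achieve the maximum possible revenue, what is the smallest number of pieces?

3

Consider every possible first cut. r[k] is the best of p[i]+r[k−i] over all sellable i≤k.
r[1] = 3
r[2] = 6  (first piece 1, then r[1]=3)
r[3] = 10
r[4] = 21
r[5] = 24  (first piece 1, then r[4]=21)
r[6] = 27  (first piece 1, then r[5]=24)
Maximum revenue is $27.
Now minimize piece count subject to staying optimal: for each k, pieces[k] = 1 + min over i with p[i]+r[k−i]=r[k] of pieces[k−i].
pieces[3] = 1
pieces[4] = 1
pieces[5] = 2
pieces[6] = 3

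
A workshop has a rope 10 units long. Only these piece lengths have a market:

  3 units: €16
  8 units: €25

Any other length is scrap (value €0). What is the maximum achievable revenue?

Build best[k] bottom-up: best[k] = max over allowed piece i of (p[i] + best[k−i]).
best[1] = 0
best[2] = 0
best[3] = 16
best[4] = 16
best[5] = 16
best[6] = 32  (first piece 3, then best[3]=16)
best[7] = 32
best[8] = 32
best[9] = 48  (first piece 3, then best[6]=32)
best[10] = 48
One optimal cutting: pieces 3 + 3 + 3 with 1 unit of scrap → €48.

48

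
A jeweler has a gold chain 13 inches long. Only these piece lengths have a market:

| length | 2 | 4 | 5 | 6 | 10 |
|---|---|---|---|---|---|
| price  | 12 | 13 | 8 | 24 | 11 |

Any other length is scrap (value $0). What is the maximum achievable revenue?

72

Let f[k] be the best obtainable value from length k. For each k, try every first piece i and keep the best of price[i] + f[k−i].
f[1] = 0
f[2] = 12
f[3] = 12
f[4] = 24  (first piece 2, then f[2]=12)
f[5] = 24
f[6] = 36  (first piece 2, then f[4]=24)
f[7] = 36
f[8] = 48  (first piece 2, then f[6]=36)
f[9] = 48
f[10] = 60  (first piece 2, then f[8]=48)
f[11] = 60
f[12] = 72  (first piece 2, then f[10]=60)
f[13] = 72
One optimal cutting: pieces 2 + 2 + 2 + 2 + 2 + 2 with 1 inch of scrap → $72.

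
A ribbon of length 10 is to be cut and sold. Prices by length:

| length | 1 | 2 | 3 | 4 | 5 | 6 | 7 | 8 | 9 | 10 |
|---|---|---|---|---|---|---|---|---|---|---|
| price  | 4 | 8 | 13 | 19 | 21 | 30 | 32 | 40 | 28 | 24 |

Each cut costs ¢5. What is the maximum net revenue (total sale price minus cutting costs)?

Build net[k] bottom-up: net[k] = max over allowed piece i of (p[i] + net[k−i]) − 5 per cut.
net[1] = 4
net[2] = max(4+4-5, 8+0) = 8
net[3] = max(4+8-5, 8+4-5, 13+0) = 13
net[4] = max(4+13-5, 8+8-5, 13+4-5, 19+0) = 19
net[5] = max(4+19-5, 8+13-5, 13+8-5, 19+4-5, 21+0) = 21
net[6] = max(4+21-5, 8+19-5, 13+13-5, 19+8-5, 21+4-5, 30+0) = 30
net[7] = max(4+30-5, 8+21-5, 13+19-5, …, 30+4-5, 32+0) = 32
net[8] = max(4+32-5, 8+30-5, 13+21-5, …, 32+4-5, 40+0) = 40
net[9] = max(4+40-5, 8+32-5, 13+30-5, …, 40+4-5, 28+0) = 39
net[10] = max(4+39-5, 8+40-5, 13+32-5, …, 28+4-5, 24+0) = 44
One optimal plan: pieces 6 + 4 (1 cut) → ¢49 − ¢5 = ¢44.

44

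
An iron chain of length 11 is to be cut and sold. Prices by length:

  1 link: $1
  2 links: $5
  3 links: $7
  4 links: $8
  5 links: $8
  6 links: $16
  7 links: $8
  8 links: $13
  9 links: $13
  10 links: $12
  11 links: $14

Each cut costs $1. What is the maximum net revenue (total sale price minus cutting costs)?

26

Let r[k] be the best obtainable value from length k. For each k, try every first piece i and keep the best of price[i] + r[k−i] minus the 1 cut fee when i<k.
r[1] = 1
r[2] = max(1+1-1, 5+0) = 5
r[3] = max(1+5-1, 5+1-1, 7+0) = 7
r[4] = max(1+7-1, 5+5-1, 7+1-1, 8+0) = 9
r[5] = max(1+9-1, 5+7-1, 7+5-1, 8+1-1, 8+0) = 11
r[6] = max(1+11-1, 5+9-1, 7+7-1, 8+5-1, 8+1-1, 16+0) = 16
r[7] = max(1+16-1, 5+11-1, 7+9-1, …, 16+1-1, 8+0) = 16
r[8] = max(1+16-1, 5+16-1, 7+11-1, …, 8+1-1, 13+0) = 20
r[9] = max(1+20-1, 5+16-1, 7+16-1, …, 13+1-1, 13+0) = 22
r[10] = max(1+22-1, 5+20-1, 7+16-1, …, 13+1-1, 12+0) = 24
r[11] = max(1+24-1, 5+22-1, 7+20-1, …, 12+1-1, 14+0) = 26
One optimal plan: pieces 6 + 3 + 2 (2 cuts) → $28 − $2 = $26.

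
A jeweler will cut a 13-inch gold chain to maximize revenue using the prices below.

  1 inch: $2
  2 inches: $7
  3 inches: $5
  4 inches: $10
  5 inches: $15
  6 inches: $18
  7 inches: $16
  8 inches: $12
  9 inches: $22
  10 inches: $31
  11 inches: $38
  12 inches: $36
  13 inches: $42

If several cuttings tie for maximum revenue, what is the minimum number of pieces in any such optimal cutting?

2

Build r[k] bottom-up: r[k] = max over allowed piece i of (p[i] + r[k−i]).
r[1] = 2
r[2] = max(2+2, 7+0) = 7
r[3] = max(2+7, 7+2, 5+0) = 9
r[4] = max(2+9, 7+7, 5+2, 10+0) = 14
r[5] = max(2+14, 7+9, 5+7, 10+2, 15+0) = 16
r[6] = max(2+16, 7+14, 5+9, 10+7, 15+2, 18+0) = 21
r[7] = max(2+21, 7+16, 5+14, …, 18+2, 16+0) = 23
r[8] = max(2+23, 7+21, 5+16, …, 16+2, 12+0) = 28
r[9] = max(2+28, 7+23, 5+21, …, 12+2, 22+0) = 30
r[10] = max(2+30, 7+28, 5+23, …, 22+2, 31+0) = 35
r[11] = max(2+35, 7+30, 5+28, …, 31+2, 38+0) = 38
r[12] = max(2+38, 7+35, 5+30, …, 38+2, 36+0) = 42
r[13] = max(2+42, 7+38, 5+35, …, 36+2, 42+0) = 45
Maximum revenue is $45.
Now minimize piece count subject to staying optimal: for each k, pieces[k] = 1 + min over i with p[i]+r[k−i]=r[k] of pieces[k−i].
pieces[10] = 5
pieces[11] = 1
pieces[12] = 6
pieces[13] = 2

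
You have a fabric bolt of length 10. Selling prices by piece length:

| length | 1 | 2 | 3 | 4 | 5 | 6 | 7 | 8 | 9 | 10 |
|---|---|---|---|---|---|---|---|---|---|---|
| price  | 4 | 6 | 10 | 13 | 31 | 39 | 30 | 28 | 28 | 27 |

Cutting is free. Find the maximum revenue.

62

Let R[k] be the best obtainable value from length k. For each k, try every first piece i and keep the best of price[i] + R[k−i].
R[1] = 4
R[2] = 8  (first piece 1, then R[1]=4)
R[3] = 12  (first piece 1, then R[2]=8)
R[4] = 16  (first piece 1, then R[3]=12)
R[5] = 31
R[6] = 39
R[7] = 43  (first piece 1, then R[6]=39)
R[8] = 47  (first piece 1, then R[7]=43)
R[9] = 51  (first piece 1, then R[8]=47)
R[10] = 62  (first piece 5, then R[5]=31)
One optimal cutting: 5 + 5 → $31 + $31 = $62.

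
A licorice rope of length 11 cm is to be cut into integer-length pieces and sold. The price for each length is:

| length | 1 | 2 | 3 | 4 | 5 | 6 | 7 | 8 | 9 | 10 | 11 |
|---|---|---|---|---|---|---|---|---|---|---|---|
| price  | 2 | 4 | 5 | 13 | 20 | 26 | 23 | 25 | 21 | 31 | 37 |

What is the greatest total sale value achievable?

46

Build r[k] bottom-up: r[k] = max over allowed piece i of (p[i] + r[k−i]).
r[1] = 2
r[2] = max(2+2, 4+0) = 4
r[3] = max(2+4, 4+2, 5+0) = 6
r[4] = max(2+6, 4+4, 5+2, 13+0) = 13
r[5] = max(2+13, 4+6, 5+4, 13+2, 20+0) = 20
r[6] = max(2+20, 4+13, 5+6, 13+4, 20+2, 26+0) = 26
r[7] = max(2+26, 4+20, 5+13, …, 26+2, 23+0) = 28
r[8] = max(2+28, 4+26, 5+20, …, 23+2, 25+0) = 30
r[9] = max(2+30, 4+28, 5+26, …, 25+2, 21+0) = 33
r[10] = max(2+33, 4+30, 5+28, …, 21+2, 31+0) = 40
r[11] = max(2+40, 4+33, 5+30, …, 31+2, 37+0) = 46
One optimal cutting: 6 + 5 → ¢26 + ¢20 = ¢46.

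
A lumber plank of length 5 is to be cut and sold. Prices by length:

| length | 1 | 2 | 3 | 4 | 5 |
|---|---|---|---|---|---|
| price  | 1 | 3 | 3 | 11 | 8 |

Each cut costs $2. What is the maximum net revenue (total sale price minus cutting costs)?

10

Consider every possible first cut. net[k] is the best of p[i]+net[k−i] over all sellable i≤k, charging 2 whenever i<k.
net[1] = 1
net[2] = max(1+1-2, 3+0) = 3
net[3] = max(1+3-2, 3+1-2, 3+0) = 3
net[4] = max(1+3-2, 3+3-2, 3+1-2, 11+0) = 11
net[5] = max(1+11-2, 3+3-2, 3+3-2, 11+1-2, 8+0) = 10
One optimal plan: pieces 4 + 1 (1 cut) → $12 − $2 = $10.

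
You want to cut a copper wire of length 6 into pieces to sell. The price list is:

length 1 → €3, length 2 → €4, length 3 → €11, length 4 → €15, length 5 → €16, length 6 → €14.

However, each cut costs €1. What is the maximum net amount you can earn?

21

Consider every possible first cut. v[k] is the best of p[i]+v[k−i] over all sellable i≤k, charging 1 whenever i<k.
v[1] = 3
v[2] = max(3+3-1, 4+0) = 5
v[3] = max(3+5-1, 4+3-1, 11+0) = 11
v[4] = max(3+11-1, 4+5-1, 11+3-1, 15+0) = 15
v[5] = max(3+15-1, 4+11-1, 11+5-1, 15+3-1, 16+0) = 17
v[6] = max(3+17-1, 4+15-1, 11+11-1, 15+5-1, 16+3-1, 14+0) = 21
One optimal plan: pieces 3 + 3 (1 cut) → €22 − €1 = €21.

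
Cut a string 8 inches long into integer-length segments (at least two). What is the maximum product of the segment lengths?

18

Define f[k] = max over 1≤i<k of i · max(k−i, f[k−i]); the inner max lets the remainder stay uncut if that's better.
f[2] = 1×max(1,0) = 1×1 = 1
f[3] = 1×max(2,1) = 1×2 = 2
f[4] = 2×max(2,1) = 2×2 = 4
f[5] = 2×max(3,2) = 2×3 = 6
f[6] = 3×max(3,2) = 3×3 = 9
f[7] = 2×max(5,6) = 2×6 = 12
f[8] = 2×max(6,9) = 2×9 = 18
One optimal split: 3 + 3 + 2; product 3×3×2 = 18.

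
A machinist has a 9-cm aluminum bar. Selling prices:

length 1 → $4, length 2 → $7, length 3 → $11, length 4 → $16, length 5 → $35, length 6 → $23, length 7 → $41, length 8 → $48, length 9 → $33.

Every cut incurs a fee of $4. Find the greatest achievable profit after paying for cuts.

48

Consider every possible first cut. v[k] is the best of p[i]+v[k−i] over all sellable i≤k, charging 4 whenever i<k.
v[1] = 4
v[2] = 7
v[3] = 11
v[4] = 16
v[5] = 35
v[6] = 35  (first piece 1, then v[5]=35)
v[7] = 41
v[8] = 48
v[9] = 48  (first piece 1, then v[8]=48)
One optimal plan: pieces 8 + 1 (1 cut) → $52 − $4 = $48.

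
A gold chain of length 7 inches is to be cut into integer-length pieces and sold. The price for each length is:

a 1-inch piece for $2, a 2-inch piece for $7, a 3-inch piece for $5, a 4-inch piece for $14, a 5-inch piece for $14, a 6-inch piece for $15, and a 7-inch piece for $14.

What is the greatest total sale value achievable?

Let best[k] be the best obtainable value from length k. For each k, try every first piece i and keep the best of price[i] + best[k−i].
best[1] = 2
best[2] = 7
best[3] = 9  (first piece 1, then best[2]=7)
best[4] = 14  (first piece 2, then best[2]=7)
best[5] = 16  (first piece 1, then best[4]=14)
best[6] = 21  (first piece 2, then best[4]=14)
best[7] = 23  (first piece 1, then best[6]=21)
One optimal cutting: 2 + 2 + 2 + 1 → $7 + $7 + $7 + $2 = $23.

23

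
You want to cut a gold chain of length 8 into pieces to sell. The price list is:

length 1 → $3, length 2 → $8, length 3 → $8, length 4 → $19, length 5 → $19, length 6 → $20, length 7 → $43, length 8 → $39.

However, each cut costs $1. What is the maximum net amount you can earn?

45

Let v[k] be the best obtainable value from length k. For each k, try every first piece i and keep the best of price[i] + v[k−i] minus the 1 cut fee when i<k.
v[1] = 3
v[2] = max(3+3-1, 8+0) = 8
v[3] = max(3+8-1, 8+3-1, 8+0) = 10
v[4] = max(3+10-1, 8+8-1, 8+3-1, 19+0) = 19
v[5] = max(3+19-1, 8+10-1, 8+8-1, 19+3-1, 19+0) = 21
v[6] = max(3+21-1, 8+19-1, 8+10-1, 19+8-1, 19+3-1, 20+0) = 26
v[7] = max(3+26-1, 8+21-1, 8+19-1, …, 20+3-1, 43+0) = 43
v[8] = max(3+43-1, 8+26-1, 8+21-1, …, 43+3-1, 39+0) = 45
One optimal plan: pieces 7 + 1 (1 cut) → $46 − $1 = $45.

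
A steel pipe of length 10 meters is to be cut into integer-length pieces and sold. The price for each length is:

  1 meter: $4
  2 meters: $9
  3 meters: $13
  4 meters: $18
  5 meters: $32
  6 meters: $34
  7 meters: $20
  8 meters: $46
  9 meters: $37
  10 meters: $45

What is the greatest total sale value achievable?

Build r[k] bottom-up: r[k] = max over allowed piece i of (p[i] + r[k−i]).
r[1] = 4
r[2] = max(4+4, 9+0) = 9
r[3] = max(4+9, 9+4, 13+0) = 13
r[4] = max(4+13, 9+9, 13+4, 18+0) = 18
r[5] = max(4+18, 9+13, 13+9, 18+4, 32+0) = 32
r[6] = max(4+32, 9+18, 13+13, 18+9, 32+4, 34+0) = 36
r[7] = max(4+36, 9+32, 13+18, …, 34+4, 20+0) = 41
r[8] = max(4+41, 9+36, 13+32, …, 20+4, 46+0) = 46
r[9] = max(4+46, 9+41, 13+36, …, 46+4, 37+0) = 50
r[10] = max(4+50, 9+46, 13+41, …, 37+4, 45+0) = 64
One optimal cutting: 5 + 5 → $32 + $32 = $64.

64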